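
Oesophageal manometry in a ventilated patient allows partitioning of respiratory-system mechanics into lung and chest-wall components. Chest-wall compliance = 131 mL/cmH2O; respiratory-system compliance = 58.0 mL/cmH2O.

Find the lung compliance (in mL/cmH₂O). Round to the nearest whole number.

1/CL = 1/Crs − 1/Ccw.
1/CL = 1/58.0 − 1/131 = 0.009608.
CL = 104.08 mL/cmH2O.

104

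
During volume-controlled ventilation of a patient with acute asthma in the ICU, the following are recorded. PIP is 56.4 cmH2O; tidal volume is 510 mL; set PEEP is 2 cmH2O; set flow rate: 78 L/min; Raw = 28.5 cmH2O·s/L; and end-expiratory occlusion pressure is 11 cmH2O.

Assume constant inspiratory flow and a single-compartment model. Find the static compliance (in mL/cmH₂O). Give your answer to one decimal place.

61.1

Flow: 78 L/min ÷ 60 = 1.3 L/s.
Total PEEP = 11 cmH2O (set 2 + intrinsic 9); this is the baseline alveolar pressure.
Equation of motion (constant flow): PIP = Vt/C + R·V̇ + PEEP.
Vt/C = PIP − R·V̇ − PEEP = 56.4 − 28.5×1.3 − 11 = 56.4 − 37.05 − 11 = 8.35 cmH2O.
C = Vt / 8.35 = 510 / 8.35 = 61.078 mL/cmH2O.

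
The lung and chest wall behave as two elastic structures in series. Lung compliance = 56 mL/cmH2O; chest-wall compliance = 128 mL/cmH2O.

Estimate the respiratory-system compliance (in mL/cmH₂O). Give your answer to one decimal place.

39.0

Lung and chest wall are elastances in series: 1/Crs = 1/CL + 1/Ccw.
1/Crs = 1/56 + 1/128 = 0.02567.
Crs = 38.956 mL/cmH2O.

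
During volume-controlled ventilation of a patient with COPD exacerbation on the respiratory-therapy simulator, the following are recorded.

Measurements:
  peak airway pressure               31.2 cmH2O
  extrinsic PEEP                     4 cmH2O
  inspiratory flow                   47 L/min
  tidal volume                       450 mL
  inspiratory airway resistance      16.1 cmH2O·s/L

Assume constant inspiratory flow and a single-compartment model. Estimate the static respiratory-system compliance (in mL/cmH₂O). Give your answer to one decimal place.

Flow: 47 L/min ÷ 60 = 0.7833 L/s.
Equation of motion (constant flow): PIP = Vt/C + R·V̇ + PEEP.
Vt/C = PIP − R·V̇ − PEEP = 31.2 − 16.1×0.7833 − 4 = 31.2 − 12.611 − 4 = 14.589 cmH2O.
C = Vt / 14.589 = 450 / 14.589 = 30.845 mL/cmH2O.

30.8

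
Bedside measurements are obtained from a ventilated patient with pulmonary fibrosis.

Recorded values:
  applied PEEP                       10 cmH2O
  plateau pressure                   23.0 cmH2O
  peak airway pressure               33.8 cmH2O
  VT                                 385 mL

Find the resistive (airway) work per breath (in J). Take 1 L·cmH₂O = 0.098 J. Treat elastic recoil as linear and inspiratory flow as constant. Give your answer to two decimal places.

0.41

With constant inspiratory flow the resistive pressure is constant at PIP − Pplat = 33.8 − 23.0 = 10.8 cmH2O, so resistive work = 10.8 × 0.385 = 4.158 L·cmH2O.
× 0.098 J/(L·cmH2O) → 0.4075 J.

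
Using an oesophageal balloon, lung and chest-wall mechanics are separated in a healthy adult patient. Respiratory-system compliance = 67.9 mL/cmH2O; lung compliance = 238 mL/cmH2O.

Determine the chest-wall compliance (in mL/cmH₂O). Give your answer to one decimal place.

95.0

1/Ccw = 1/Crs − 1/CL.
1/Ccw = 1/67.9 − 1/238 = 0.01053.
Ccw = 94.967 mL/cmH2O.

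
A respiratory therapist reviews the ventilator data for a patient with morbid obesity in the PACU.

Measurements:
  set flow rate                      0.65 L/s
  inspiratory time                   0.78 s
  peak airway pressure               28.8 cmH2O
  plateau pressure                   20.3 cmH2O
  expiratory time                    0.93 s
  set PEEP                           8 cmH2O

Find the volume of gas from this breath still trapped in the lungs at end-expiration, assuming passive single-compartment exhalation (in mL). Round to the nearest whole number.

Vt = flow × Ti = 0.65 L/s × 0.78 s × 1000 mL/L = 507.0 mL.
R = (PIP − Pplat)/V̇ = (28.8 − 20.3) / 0.65 = 8.5/0.65 = 13.077 cmH2O·s/L.
C = Vt/(Pplat − PEEP) = 507.0 / (20.3 − 8) = 507.0/12.3 = 41.22 mL/cmH2O.
τ = R × C = 13.077 × 0.04122 L/cmH2O = 0.539 s.
Fraction remaining = e^(−Te/τ) = e^(−0.93/0.539) = 0.1781.
Trapped volume = 507.0 × 0.1781 = 90.297 mL.

90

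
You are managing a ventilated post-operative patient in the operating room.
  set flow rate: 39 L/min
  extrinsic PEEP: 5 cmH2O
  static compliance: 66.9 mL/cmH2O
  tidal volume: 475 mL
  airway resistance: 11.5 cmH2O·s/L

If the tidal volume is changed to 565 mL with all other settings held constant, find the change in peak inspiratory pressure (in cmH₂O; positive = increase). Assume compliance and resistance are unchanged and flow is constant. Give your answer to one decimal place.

PIP = Vt/C + R·V̇ + PEEP (constant-flow equation of motion).
Only the elastic term changes: ΔPIP = ΔVt / C = (565 − 475) / 66.9 = 1.345 cmH2O.

1.3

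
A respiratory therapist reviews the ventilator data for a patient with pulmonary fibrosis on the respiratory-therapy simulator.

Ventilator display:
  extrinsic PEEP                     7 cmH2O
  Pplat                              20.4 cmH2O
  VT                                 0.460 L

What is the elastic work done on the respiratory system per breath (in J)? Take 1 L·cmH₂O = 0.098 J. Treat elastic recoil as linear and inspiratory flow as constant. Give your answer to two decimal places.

0.30

Elastic work ≈ ½ × (Pplat − PEEP) × Vt = 0.5 × (20.4 − 7) × 0.460 L = 0.5 × 13.4 × 0.460 = 3.082 L·cmH2O.
× 0.098 J/(L·cmH2O) → 0.302 J.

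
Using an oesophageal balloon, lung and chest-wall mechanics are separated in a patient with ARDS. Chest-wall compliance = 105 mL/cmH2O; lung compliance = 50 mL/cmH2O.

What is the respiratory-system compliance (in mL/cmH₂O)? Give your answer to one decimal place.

33.9

Lung and chest wall are elastances in series: 1/Crs = 1/CL + 1/Ccw.
1/Crs = 1/50 + 1/105 = 0.02952.
Crs = 33.875 mL/cmH2O.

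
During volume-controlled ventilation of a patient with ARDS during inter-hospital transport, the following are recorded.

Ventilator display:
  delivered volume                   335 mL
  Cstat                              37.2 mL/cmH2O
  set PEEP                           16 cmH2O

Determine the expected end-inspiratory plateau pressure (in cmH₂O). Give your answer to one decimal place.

25.0

Pplat = PEEP + Vt / Cstat = 16 + 335 / 37.2 = 16 + 9.005 = 25.005 cmH2O.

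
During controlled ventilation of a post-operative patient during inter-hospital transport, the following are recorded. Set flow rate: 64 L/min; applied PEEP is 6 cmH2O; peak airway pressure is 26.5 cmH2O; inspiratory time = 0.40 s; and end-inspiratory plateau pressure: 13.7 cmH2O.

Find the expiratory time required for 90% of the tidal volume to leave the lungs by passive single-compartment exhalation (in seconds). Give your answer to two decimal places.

1.53

Flow: 64 L/min ÷ 60 = 1.0667 L/s.
Vt = flow × Ti = 1.0667 L/s × 0.40 s × 1000 mL/L = 426.68 mL.
R = (PIP − Pplat)/V̇ = (26.5 − 13.7) / 1.0667 = 12.8/1.0667 = 12.0 cmH2O·s/L.
C = Vt/(Pplat − PEEP) = 426.68 / (13.7 − 6) = 426.68/7.7 = 55.413 mL/cmH2O.
τ = R × C = 12.0 × 0.05541 L/cmH2O = 0.6649 s.
t = −τ·ln(1 − 0.90) = −0.6649·ln(0.1) = 1.531 s.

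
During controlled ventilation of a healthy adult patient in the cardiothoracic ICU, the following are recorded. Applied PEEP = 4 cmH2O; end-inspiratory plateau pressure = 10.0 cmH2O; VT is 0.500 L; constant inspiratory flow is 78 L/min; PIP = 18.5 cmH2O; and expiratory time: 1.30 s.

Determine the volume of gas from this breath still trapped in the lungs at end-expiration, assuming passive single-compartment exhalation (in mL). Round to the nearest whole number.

Flow: 78 L/min ÷ 60 = 1.3 L/s.
R = (PIP − Pplat)/V̇ = (18.5 − 10.0) / 1.3 = 8.5/1.3 = 6.538 cmH2O·s/L.
C = Vt/(Pplat − PEEP) = 500.0 / (10.0 − 4) = 500.0/6.0 = 83.333 mL/cmH2O.
τ = R × C = 6.538 × 0.08333 L/cmH2O = 0.5448 s.
Fraction remaining = e^(−Te/τ) = e^(−1.30/0.5448) = 0.09198.
Trapped volume = 500.0 × 0.09198 = 45.99 mL.

46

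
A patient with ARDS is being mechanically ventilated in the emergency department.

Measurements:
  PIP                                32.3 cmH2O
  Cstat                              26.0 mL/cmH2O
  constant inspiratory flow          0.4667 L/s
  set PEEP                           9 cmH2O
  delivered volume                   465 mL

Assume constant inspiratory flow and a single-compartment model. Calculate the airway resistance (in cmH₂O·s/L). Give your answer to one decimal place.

Equation of motion (constant flow): PIP = Vt/C + R·V̇ + PEEP.
R·V̇ = PIP − Vt/C − PEEP = 32.3 − 465/26.0 − 9 = 32.3 − 17.885 − 9 = 5.415 cmH2O.
R = 5.415 / 0.4667 = 11.603 cmH2O·s/L.

11.6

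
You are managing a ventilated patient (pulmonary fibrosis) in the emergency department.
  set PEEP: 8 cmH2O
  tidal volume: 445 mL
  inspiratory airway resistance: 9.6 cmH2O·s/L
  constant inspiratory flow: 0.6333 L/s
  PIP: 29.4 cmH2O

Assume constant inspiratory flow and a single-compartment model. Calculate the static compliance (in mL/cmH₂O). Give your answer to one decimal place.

Equation of motion (constant flow): PIP = Vt/C + R·V̇ + PEEP.
Vt/C = PIP − R·V̇ − PEEP = 29.4 − 9.6×0.6333 − 8 = 29.4 − 6.08 − 8 = 15.32 cmH2O.
C = Vt / 15.32 = 445 / 15.32 = 29.047 mL/cmH2O.

29.0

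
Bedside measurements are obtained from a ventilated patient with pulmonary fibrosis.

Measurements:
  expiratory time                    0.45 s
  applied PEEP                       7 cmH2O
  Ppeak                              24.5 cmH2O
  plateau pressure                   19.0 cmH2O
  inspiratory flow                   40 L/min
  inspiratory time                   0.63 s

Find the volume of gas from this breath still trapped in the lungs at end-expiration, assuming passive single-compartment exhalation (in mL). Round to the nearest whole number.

88

Flow: 40 L/min ÷ 60 = 0.6667 L/s.
Vt = flow × Ti = 0.6667 L/s × 0.63 s × 1000 mL/L = 420.02 mL.
R = (PIP − Pplat)/V̇ = (24.5 − 19.0) / 0.6667 = 5.5/0.6667 = 8.25 cmH2O·s/L.
C = Vt/(Pplat − PEEP) = 420.02 / (19.0 − 7) = 420.02/12.0 = 35.002 mL/cmH2O.
τ = R × C = 8.25 × 0.035 L/cmH2O = 0.2888 s.
Fraction remaining = e^(−Te/τ) = e^(−0.45/0.2888) = 0.2105.
Trapped volume = 420.02 × 0.2105 = 88.414 mL.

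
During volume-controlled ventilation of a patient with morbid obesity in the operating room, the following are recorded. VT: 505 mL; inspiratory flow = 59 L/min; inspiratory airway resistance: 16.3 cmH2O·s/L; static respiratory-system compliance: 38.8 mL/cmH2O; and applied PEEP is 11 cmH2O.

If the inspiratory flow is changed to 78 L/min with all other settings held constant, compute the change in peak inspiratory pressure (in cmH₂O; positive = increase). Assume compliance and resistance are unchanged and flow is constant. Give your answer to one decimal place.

Flow: 59 L/min ÷ 60 = 0.9833 L/s.
New flow: 78 L/min ÷ 60 = 1.3 L/s.
PIP = Vt/C + R·V̇ + PEEP (constant-flow equation of motion).
Only the resistive term changes: ΔPIP = R × ΔV̇ = 16.3 × (1.3 − 0.9833) = 16.3 × 0.3167 = 5.162 cmH2O.

5.2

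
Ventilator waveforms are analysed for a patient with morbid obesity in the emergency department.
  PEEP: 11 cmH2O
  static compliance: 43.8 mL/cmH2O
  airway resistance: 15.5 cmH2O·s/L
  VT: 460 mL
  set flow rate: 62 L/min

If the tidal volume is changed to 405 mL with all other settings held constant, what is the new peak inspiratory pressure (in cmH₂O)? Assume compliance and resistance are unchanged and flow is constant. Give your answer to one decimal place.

Flow: 62 L/min ÷ 60 = 1.0333 L/s.
PIP = Vt/C + R·V̇ + PEEP (constant-flow equation of motion).
Only the elastic term changes: ΔPIP = ΔVt / C = (405 − 460) / 43.8 = -1.256 cmH2O.
Original PIP = 460/43.8 + 15.5×1.0333 + 11 = 37.518 cmH2O; new PIP = 37.518 + (-1.256) = 36.262 cmH2O.

36.3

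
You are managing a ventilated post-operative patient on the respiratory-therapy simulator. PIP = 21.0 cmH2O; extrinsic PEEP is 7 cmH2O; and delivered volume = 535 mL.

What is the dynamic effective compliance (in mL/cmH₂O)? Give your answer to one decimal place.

Dynamic compliance = Vt / (PIP − PEEP) = 535 / (21.0 − 7) = 535 / 14.0 = 38.214 mL/cmH2O.

38.2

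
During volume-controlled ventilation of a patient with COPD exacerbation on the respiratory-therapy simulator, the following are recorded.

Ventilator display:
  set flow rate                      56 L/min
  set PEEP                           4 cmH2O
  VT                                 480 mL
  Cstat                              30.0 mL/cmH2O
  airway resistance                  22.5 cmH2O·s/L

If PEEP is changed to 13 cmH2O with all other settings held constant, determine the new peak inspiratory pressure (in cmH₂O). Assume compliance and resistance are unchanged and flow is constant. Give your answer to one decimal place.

50.0

Flow: 56 L/min ÷ 60 = 0.9333 L/s.
PIP = Vt/C + R·V̇ + PEEP (constant-flow equation of motion).
Only the baseline term changes: ΔPIP = ΔPEEP = 13 − 4 = 9.0 cmH2O.
Original PIP = 480/30.0 + 22.5×0.9333 + 4 = 40.999 cmH2O; new PIP = 40.999 + (9.0) = 49.999 cmH2O.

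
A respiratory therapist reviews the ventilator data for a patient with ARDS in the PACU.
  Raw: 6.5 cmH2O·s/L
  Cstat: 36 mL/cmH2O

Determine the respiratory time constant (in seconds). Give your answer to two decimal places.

τ = R × C = 6.5 × 36 mL/cmH2O = 6.5 × 0.036 L/cmH2O = 0.234 s.

0.23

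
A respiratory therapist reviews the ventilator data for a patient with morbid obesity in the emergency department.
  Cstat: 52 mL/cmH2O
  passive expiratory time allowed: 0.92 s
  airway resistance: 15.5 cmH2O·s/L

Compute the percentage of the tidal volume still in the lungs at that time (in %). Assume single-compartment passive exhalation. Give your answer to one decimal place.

τ = R × C = 15.5 × 52 mL/cmH2O = 15.5 × 0.052 L/cmH2O = 0.806 s.
Passive exhalation: V(t)/V₀ = e^(−t/τ) = e^(−0.92/0.806) = 0.3194.
Fraction remaining = 0.3194 → 31.94%.

31.9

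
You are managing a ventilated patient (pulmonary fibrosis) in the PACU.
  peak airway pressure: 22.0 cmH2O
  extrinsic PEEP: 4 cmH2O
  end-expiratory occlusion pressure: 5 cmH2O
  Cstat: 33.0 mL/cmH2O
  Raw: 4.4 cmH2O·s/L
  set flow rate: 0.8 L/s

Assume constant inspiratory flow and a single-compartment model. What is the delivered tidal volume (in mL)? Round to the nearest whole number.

Total PEEP = 5 cmH2O (set 4 + intrinsic 1); this is the baseline alveolar pressure.
Equation of motion (constant flow): PIP = Vt/C + R·V̇ + PEEP.
Vt/C = PIP − R·V̇ − PEEP = 22.0 − 3.52 − 5 = 13.48 cmH2O.
Vt = C × 13.48 = 33.0 × 13.48 = 444.84 mL.

445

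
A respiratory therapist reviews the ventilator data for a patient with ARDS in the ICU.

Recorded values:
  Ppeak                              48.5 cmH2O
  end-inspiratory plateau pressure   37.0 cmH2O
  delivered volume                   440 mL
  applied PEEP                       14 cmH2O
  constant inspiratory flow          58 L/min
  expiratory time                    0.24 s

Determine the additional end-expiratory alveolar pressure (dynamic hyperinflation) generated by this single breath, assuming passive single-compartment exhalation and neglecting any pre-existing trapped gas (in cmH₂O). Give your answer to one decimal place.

8.0

Flow: 58 L/min ÷ 60 = 0.9667 L/s.
R = (PIP − Pplat)/V̇ = (48.5 − 37.0) / 0.9667 = 11.5/0.9667 = 11.896 cmH2O·s/L.
C = Vt/(Pplat − PEEP) = 440.0 / (37.0 − 14) = 440.0/23.0 = 19.13 mL/cmH2O.
τ = R × C = 11.896 × 0.01913 L/cmH2O = 0.2276 s.
Fraction remaining = e^(−Te/τ) = e^(−0.24/0.2276) = 0.3484; trapped volume = 440.0 × 0.3484 = 153.3 mL.
Additional alveolar pressure from trapping ≈ V_trapped / C = 153.3 / 19.13 = 8.014 cmH2O.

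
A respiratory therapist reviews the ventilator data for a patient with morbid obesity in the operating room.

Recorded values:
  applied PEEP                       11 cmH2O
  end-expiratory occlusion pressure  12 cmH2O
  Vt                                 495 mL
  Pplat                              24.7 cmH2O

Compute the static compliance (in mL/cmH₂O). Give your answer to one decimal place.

End-expiratory occlusion gives total PEEP = 12 cmH2O (intrinsic PEEP = 12 − 11 = 1). Use total PEEP for the elastic gradient.
Cstat = Vt / (Pplat − PEEPtotal) = 495 / (24.7 − 12) = 495 / 12.7 = 38.976 mL/cmH2O.

39.0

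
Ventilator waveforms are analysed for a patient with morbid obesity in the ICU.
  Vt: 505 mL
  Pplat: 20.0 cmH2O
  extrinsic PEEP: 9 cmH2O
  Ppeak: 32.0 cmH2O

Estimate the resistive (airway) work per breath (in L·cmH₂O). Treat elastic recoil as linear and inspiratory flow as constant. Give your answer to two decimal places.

With constant inspiratory flow the resistive pressure is constant at PIP − Pplat = 32.0 − 20.0 = 12.0 cmH2O, so resistive work = 12.0 × 0.505 = 6.06 L·cmH2O.

6.06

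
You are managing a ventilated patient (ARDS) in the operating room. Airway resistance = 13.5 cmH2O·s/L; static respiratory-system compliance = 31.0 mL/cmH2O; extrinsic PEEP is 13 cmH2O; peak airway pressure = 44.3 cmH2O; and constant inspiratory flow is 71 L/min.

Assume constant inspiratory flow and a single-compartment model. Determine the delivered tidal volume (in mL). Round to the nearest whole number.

475

Flow: 71 L/min ÷ 60 = 1.1833 L/s.
Equation of motion (constant flow): PIP = Vt/C + R·V̇ + PEEP.
Vt/C = PIP − R·V̇ − PEEP = 44.3 − 15.975 − 13 = 15.325 cmH2O.
Vt = C × 15.325 = 31.0 × 15.325 = 475.08 mL.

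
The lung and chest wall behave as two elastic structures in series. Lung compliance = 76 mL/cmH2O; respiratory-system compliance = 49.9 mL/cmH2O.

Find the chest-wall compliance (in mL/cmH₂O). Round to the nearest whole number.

145

1/Ccw = 1/Crs − 1/CL.
1/Ccw = 1/49.9 − 1/76 = 0.006882.
Ccw = 145.31 mL/cmH2O.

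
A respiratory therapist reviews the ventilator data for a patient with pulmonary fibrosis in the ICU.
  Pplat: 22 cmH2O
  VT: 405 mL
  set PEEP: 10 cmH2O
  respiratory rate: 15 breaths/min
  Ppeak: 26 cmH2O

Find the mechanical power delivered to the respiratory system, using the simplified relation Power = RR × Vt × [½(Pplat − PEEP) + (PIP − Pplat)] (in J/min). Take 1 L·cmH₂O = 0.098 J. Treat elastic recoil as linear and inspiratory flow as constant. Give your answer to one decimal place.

Per-breath work = Vt × [½(Pplat−PEEP) + (PIP−Pplat)] = 0.405 × [0.5×12.0 + 4.0] = 0.405 × 10.0 = 4.05 L·cmH2O.
Power = 15 × 4.05 = 60.75 L·cmH2O/min.
× 0.098 J/(L·cmH2O) → 5.954 J/min.

6.0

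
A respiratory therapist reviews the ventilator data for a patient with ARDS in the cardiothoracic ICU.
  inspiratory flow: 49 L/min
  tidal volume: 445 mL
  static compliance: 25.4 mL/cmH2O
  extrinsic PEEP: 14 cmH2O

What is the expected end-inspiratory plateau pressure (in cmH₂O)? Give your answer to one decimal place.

31.5

Pplat = PEEP + Vt / Cstat = 14 + 445 / 25.4 = 14 + 17.52 = 31.52 cmH2O.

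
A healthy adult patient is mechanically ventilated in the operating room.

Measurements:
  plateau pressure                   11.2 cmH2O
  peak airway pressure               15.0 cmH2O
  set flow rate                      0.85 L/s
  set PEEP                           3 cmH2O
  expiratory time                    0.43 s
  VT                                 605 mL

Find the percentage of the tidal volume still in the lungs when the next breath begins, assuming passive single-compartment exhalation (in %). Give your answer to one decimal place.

R = (PIP − Pplat)/V̇ = (15.0 − 11.2) / 0.85 = 3.8/0.85 = 4.471 cmH2O·s/L.
C = Vt/(Pplat − PEEP) = 605.0 / (11.2 − 3) = 605.0/8.2 = 73.78 mL/cmH2O.
τ = R × C = 4.471 × 0.07378 L/cmH2O = 0.3299 s.
Fraction remaining at end-expiration = e^(−Te/τ) = e^(−0.43/0.3299) = 0.2716 → 27.16%.

27.2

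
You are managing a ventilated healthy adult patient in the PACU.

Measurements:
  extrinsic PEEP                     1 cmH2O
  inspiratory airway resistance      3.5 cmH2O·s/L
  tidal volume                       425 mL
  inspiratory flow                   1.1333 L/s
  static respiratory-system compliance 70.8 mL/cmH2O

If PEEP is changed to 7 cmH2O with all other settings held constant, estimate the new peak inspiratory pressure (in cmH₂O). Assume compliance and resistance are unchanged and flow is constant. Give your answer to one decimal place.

PIP = Vt/C + R·V̇ + PEEP (constant-flow equation of motion).
Only the baseline term changes: ΔPIP = ΔPEEP = 7 − 1 = 6.0 cmH2O.
Original PIP = 425/70.8 + 3.5×1.1333 + 1 = 10.969 cmH2O; new PIP = 10.969 + (6.0) = 16.969 cmH2O.

17.0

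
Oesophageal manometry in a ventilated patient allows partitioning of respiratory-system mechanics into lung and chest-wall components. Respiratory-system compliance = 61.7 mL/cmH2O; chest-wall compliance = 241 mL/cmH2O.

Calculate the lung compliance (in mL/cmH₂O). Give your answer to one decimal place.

82.9

1/CL = 1/Crs − 1/Ccw.
1/CL = 1/61.7 − 1/241 = 0.01206.
CL = 82.919 mL/cmH2O.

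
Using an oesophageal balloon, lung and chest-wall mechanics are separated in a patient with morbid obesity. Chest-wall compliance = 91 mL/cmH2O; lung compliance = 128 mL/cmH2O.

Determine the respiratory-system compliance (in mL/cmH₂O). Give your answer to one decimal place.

Lung and chest wall are elastances in series: 1/Crs = 1/CL + 1/Ccw.
1/Crs = 1/128 + 1/91 = 0.0188.
Crs = 53.191 mL/cmH2O.

53.2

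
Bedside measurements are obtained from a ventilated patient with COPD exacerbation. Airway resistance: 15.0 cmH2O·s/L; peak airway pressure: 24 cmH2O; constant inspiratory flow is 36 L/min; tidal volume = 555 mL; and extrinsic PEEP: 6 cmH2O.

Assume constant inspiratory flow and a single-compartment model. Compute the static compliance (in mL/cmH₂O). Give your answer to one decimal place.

Flow: 36 L/min ÷ 60 = 0.6 L/s.
Equation of motion (constant flow): PIP = Vt/C + R·V̇ + PEEP.
Vt/C = PIP − R·V̇ − PEEP = 24 − 15.0×0.6 − 6 = 24 − 9.0 − 6 = 9.0 cmH2O.
C = Vt / 9.0 = 555 / 9.0 = 61.667 mL/cmH2O.

61.7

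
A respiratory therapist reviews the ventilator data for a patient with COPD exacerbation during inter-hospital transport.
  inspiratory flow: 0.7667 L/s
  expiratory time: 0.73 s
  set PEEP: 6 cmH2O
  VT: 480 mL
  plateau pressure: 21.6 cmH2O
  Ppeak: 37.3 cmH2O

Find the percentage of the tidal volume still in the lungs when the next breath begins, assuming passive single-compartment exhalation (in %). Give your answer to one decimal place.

R = (PIP − Pplat)/V̇ = (37.3 − 21.6) / 0.7667 = 15.7/0.7667 = 20.477 cmH2O·s/L.
C = Vt/(Pplat − PEEP) = 480.0 / (21.6 − 6) = 480.0/15.6 = 30.769 mL/cmH2O.
τ = R × C = 20.477 × 0.03077 L/cmH2O = 0.6301 s.
Fraction remaining at end-expiration = e^(−Te/τ) = e^(−0.73/0.6301) = 0.3139 → 31.39%.

31.4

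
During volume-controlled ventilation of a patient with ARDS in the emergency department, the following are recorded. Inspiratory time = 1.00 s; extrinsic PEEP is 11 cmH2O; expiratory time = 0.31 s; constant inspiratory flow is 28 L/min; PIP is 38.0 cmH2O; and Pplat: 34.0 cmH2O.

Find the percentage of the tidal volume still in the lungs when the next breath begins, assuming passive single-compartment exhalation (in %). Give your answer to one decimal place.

Flow: 28 L/min ÷ 60 = 0.4667 L/s.
Vt = flow × Ti = 0.4667 L/s × 1.00 s × 1000 mL/L = 466.7 mL.
R = (PIP − Pplat)/V̇ = (38.0 − 34.0) / 0.4667 = 4.0/0.4667 = 8.571 cmH2O·s/L.
C = Vt/(Pplat − PEEP) = 466.7 / (34.0 − 11) = 466.7/23.0 = 20.291 mL/cmH2O.
τ = R × C = 8.571 × 0.02029 L/cmH2O = 0.1739 s.
Fraction remaining at end-expiration = e^(−Te/τ) = e^(−0.31/0.1739) = 0.1682 → 16.82%.

16.8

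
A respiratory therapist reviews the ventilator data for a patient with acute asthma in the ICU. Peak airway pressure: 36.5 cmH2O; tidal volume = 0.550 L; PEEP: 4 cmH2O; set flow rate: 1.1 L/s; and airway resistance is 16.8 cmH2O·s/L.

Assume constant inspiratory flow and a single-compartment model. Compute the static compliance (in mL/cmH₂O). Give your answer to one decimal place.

Equation of motion (constant flow): PIP = Vt/C + R·V̇ + PEEP.
Vt/C = PIP − R·V̇ − PEEP = 36.5 − 16.8×1.1 − 4 = 36.5 − 18.48 − 4 = 14.02 cmH2O.
C = Vt / 14.02 = 550 / 14.02 = 39.23 mL/cmH2O.

39.2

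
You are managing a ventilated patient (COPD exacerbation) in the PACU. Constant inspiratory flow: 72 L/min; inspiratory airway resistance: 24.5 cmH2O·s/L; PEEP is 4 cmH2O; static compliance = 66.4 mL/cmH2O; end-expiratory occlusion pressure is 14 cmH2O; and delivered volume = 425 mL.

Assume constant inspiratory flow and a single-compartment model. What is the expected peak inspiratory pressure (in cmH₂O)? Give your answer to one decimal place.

49.8

Flow: 72 L/min ÷ 60 = 1.2 L/s.
Total PEEP = 14 cmH2O (set 4 + intrinsic 10); this is the baseline alveolar pressure.
Equation of motion (constant flow): PIP = Vt/C + R·V̇ + PEEP.
PIP = 425/66.4 + 24.5×1.2 + 14 = 6.401 + 29.4 + 14 = 49.801 cmH2O.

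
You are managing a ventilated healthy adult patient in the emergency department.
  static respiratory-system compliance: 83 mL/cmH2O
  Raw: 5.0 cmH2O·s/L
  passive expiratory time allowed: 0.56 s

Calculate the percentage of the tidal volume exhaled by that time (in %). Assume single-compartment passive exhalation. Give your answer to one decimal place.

74.1

τ = R × C = 5.0 × 83 mL/cmH2O = 5.0 × 0.083 L/cmH2O = 0.415 s.
Passive exhalation: V(t)/V₀ = e^(−t/τ) = e^(−0.56/0.415) = 0.2594.
Fraction exhaled = 1 − 0.2594 = 0.7406 → 74.06%.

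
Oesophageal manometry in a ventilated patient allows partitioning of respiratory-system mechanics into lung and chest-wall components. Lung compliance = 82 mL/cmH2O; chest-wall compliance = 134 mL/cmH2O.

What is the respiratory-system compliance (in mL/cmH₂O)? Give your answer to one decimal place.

50.9

Lung and chest wall are elastances in series: 1/Crs = 1/CL + 1/Ccw.
1/Crs = 1/82 + 1/134 = 0.01966.
Crs = 50.865 mL/cmH2O.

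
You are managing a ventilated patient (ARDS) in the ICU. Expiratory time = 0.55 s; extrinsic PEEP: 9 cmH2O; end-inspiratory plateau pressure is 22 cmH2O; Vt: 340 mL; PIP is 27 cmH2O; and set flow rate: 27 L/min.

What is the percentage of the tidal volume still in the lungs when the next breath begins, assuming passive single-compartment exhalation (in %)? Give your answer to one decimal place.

15.1

Flow: 27 L/min ÷ 60 = 0.45 L/s.
R = (PIP − Pplat)/V̇ = (27 − 22) / 0.45 = 5.0/0.45 = 11.111 cmH2O·s/L.
C = Vt/(Pplat − PEEP) = 340.0 / (22 − 9) = 340.0/13.0 = 26.154 mL/cmH2O.
τ = R × C = 11.111 × 0.02615 L/cmH2O = 0.2906 s.
Fraction remaining at end-expiration = e^(−Te/τ) = e^(−0.55/0.2906) = 0.1507 → 15.07%.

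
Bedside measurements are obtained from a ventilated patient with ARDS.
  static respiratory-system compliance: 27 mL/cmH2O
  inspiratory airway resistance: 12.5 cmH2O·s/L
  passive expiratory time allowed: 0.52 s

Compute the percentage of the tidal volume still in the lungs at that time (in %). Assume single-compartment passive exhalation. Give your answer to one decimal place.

τ = R × C = 12.5 × 27 mL/cmH2O = 12.5 × 0.027 L/cmH2O = 0.3375 s.
Passive exhalation: V(t)/V₀ = e^(−t/τ) = e^(−0.52/0.3375) = 0.2142.
Fraction remaining = 0.2142 → 21.42%.

21.4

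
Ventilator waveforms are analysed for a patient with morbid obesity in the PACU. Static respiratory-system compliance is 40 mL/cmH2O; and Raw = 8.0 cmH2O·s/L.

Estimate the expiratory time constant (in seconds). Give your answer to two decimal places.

0.32

τ = R × C = 8.0 × 40 mL/cmH2O = 8.0 × 0.040 L/cmH2O = 0.32 s.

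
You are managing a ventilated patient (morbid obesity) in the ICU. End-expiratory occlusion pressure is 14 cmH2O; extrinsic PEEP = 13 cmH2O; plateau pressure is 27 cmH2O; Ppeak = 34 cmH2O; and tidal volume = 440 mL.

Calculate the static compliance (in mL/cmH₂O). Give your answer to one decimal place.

End-expiratory occlusion gives total PEEP = 14 cmH2O (intrinsic PEEP = 14 − 13 = 1). Use total PEEP for the elastic gradient.
Cstat = Vt / (Pplat − PEEPtotal) = 440 / (27 − 14) = 440 / 13.0 = 33.846 mL/cmH2O.

33.8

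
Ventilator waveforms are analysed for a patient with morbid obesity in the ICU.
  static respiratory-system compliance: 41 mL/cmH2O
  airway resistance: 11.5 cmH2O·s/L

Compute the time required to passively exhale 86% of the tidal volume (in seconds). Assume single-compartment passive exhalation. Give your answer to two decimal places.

τ = R × C = 11.5 × 41 mL/cmH2O = 11.5 × 0.041 L/cmH2O = 0.4715 s.
Exhaled fraction f = 1 − e^(−t/τ) → t = −τ·ln(1 − f) = −0.4715·ln(0.14) = 0.927 s.

0.93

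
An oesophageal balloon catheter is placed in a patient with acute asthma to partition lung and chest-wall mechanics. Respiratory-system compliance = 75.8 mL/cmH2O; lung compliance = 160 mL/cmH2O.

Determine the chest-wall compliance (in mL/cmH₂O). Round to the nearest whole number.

144

1/Ccw = 1/Crs − 1/CL.
1/Ccw = 1/75.8 − 1/160 = 0.006943.
Ccw = 144.03 mL/cmH2O.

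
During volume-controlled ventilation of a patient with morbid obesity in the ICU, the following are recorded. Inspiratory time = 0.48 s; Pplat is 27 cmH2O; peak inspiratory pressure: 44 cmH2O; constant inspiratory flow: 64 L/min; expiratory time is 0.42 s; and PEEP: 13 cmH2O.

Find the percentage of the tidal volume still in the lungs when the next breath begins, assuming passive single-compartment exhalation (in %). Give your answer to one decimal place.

Flow: 64 L/min ÷ 60 = 1.0667 L/s.
Vt = flow × Ti = 1.0667 L/s × 0.48 s × 1000 mL/L = 512.02 mL.
R = (PIP − Pplat)/V̇ = (44 − 27) / 1.0667 = 17.0/1.0667 = 15.937 cmH2O·s/L.
C = Vt/(Pplat − PEEP) = 512.02 / (27 − 13) = 512.02/14.0 = 36.573 mL/cmH2O.
τ = R × C = 15.937 × 0.03657 L/cmH2O = 0.5828 s.
Fraction remaining at end-expiration = e^(−Te/τ) = e^(−0.42/0.5828) = 0.4864 → 48.64%.

48.6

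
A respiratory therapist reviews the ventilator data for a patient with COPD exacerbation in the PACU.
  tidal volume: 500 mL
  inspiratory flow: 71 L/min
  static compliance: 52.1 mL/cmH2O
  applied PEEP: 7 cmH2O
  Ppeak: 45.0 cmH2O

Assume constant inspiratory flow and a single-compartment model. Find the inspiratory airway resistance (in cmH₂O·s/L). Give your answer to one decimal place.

Flow: 71 L/min ÷ 60 = 1.1833 L/s.
Equation of motion (constant flow): PIP = Vt/C + R·V̇ + PEEP.
R·V̇ = PIP − Vt/C − PEEP = 45.0 − 500/52.1 − 7 = 45.0 − 9.597 − 7 = 28.403 cmH2O.
R = 28.403 / 1.1833 = 24.003 cmH2O·s/L.

24.0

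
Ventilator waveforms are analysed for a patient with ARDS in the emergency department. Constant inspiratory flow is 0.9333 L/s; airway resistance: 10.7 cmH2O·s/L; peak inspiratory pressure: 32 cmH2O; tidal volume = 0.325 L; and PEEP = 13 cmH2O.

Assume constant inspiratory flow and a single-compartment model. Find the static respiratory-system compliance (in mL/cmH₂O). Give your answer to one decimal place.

36.1

Equation of motion (constant flow): PIP = Vt/C + R·V̇ + PEEP.
Vt/C = PIP − R·V̇ − PEEP = 32 − 10.7×0.9333 − 13 = 32 − 9.986 − 13 = 9.014 cmH2O.
C = Vt / 9.014 = 325 / 9.014 = 36.055 mL/cmH2O.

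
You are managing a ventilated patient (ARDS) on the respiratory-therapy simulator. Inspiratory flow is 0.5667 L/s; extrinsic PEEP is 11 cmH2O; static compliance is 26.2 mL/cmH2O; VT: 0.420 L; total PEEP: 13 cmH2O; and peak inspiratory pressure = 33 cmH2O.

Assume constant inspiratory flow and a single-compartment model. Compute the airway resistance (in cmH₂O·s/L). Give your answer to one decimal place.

Total PEEP = 13 cmH2O (set 11 + intrinsic 2); this is the baseline alveolar pressure.
Equation of motion (constant flow): PIP = Vt/C + R·V̇ + PEEP.
R·V̇ = PIP − Vt/C − PEEP = 33 − 420/26.2 − 13 = 33 − 16.031 − 13 = 3.969 cmH2O.
R = 3.969 / 0.5667 = 7.004 cmH2O·s/L.

7.0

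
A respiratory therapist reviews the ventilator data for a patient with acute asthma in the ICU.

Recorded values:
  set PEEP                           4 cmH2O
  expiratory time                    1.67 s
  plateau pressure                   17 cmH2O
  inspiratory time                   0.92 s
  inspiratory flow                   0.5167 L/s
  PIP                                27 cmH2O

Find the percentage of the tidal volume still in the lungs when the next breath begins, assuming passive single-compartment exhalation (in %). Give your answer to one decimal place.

Vt = flow × Ti = 0.5167 L/s × 0.92 s × 1000 mL/L = 475.36 mL.
R = (PIP − Pplat)/V̇ = (27 − 17) / 0.5167 = 10.0/0.5167 = 19.354 cmH2O·s/L.
C = Vt/(Pplat − PEEP) = 475.36 / (17 − 4) = 475.36/13.0 = 36.566 mL/cmH2O.
τ = R × C = 19.354 × 0.03657 L/cmH2O = 0.7078 s.
Fraction remaining at end-expiration = e^(−Te/τ) = e^(−1.67/0.7078) = 0.09447 → 9.447%.

9.4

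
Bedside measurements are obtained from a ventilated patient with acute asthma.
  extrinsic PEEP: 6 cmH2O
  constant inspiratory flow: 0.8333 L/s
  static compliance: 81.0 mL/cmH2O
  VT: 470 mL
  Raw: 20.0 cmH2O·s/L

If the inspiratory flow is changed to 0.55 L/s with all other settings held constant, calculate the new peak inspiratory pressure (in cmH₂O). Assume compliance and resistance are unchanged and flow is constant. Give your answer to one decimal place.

22.8

PIP = Vt/C + R·V̇ + PEEP (constant-flow equation of motion).
Only the resistive term changes: ΔPIP = R × ΔV̇ = 20.0 × (0.55 − 0.8333) = 20.0 × -0.2833 = -5.666 cmH2O.
Original PIP = 470/81.0 + 20.0×0.8333 + 6 = 28.468 cmH2O; new PIP = 28.468 + (-5.666) = 22.802 cmH2O.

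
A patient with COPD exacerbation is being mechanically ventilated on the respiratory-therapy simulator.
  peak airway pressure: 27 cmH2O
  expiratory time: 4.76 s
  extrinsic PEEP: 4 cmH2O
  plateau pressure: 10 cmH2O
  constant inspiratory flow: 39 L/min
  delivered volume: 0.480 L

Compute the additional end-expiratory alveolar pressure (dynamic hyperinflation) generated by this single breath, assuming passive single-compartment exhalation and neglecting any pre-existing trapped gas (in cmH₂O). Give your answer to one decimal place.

Flow: 39 L/min ÷ 60 = 0.65 L/s.
R = (PIP − Pplat)/V̇ = (27 − 10) / 0.65 = 17.0/0.65 = 26.154 cmH2O·s/L.
C = Vt/(Pplat − PEEP) = 480.0 / (10 − 4) = 480.0/6.0 = 80.0 mL/cmH2O.
τ = R × C = 26.154 × 0.08 L/cmH2O = 2.092 s.
Fraction remaining = e^(−Te/τ) = e^(−4.76/2.092) = 0.1028; trapped volume = 480.0 × 0.1028 = 49.344 mL.
Additional alveolar pressure from trapping ≈ V_trapped / C = 49.344 / 80.0 = 0.6168 cmH2O.

0.6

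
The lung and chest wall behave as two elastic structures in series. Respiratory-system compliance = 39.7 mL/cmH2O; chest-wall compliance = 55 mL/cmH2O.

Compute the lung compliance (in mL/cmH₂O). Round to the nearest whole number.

143

1/CL = 1/Crs − 1/Ccw.
1/CL = 1/39.7 − 1/55 = 0.007007.
CL = 142.71 mL/cmH2O.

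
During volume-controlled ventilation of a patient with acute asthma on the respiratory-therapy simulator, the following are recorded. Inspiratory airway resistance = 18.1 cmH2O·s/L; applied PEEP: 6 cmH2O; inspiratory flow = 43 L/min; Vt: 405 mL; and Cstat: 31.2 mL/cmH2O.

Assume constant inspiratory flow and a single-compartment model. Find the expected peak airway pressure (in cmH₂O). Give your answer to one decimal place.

Flow: 43 L/min ÷ 60 = 0.7167 L/s.
Equation of motion (constant flow): PIP = Vt/C + R·V̇ + PEEP.
PIP = 405/31.2 + 18.1×0.7167 + 6 = 12.981 + 12.972 + 6 = 31.953 cmH2O.

32.0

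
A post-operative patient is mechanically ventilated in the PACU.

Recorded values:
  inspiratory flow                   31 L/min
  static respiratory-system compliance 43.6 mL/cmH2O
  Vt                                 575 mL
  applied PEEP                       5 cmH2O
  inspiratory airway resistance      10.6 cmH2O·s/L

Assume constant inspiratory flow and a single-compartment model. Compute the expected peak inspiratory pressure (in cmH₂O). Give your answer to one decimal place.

23.7

Flow: 31 L/min ÷ 60 = 0.5167 L/s.
Equation of motion (constant flow): PIP = Vt/C + R·V̇ + PEEP.
PIP = 575/43.6 + 10.6×0.5167 + 5 = 13.188 + 5.477 + 5 = 23.665 cmH2O.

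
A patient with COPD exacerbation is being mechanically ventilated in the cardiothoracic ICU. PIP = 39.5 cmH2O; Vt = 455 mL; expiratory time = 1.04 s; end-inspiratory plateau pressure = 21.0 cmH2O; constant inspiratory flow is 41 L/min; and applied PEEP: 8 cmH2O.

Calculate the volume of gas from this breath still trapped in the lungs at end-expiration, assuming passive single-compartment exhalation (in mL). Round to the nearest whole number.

152

Flow: 41 L/min ÷ 60 = 0.6833 L/s.
R = (PIP − Pplat)/V̇ = (39.5 − 21.0) / 0.6833 = 18.5/0.6833 = 27.074 cmH2O·s/L.
C = Vt/(Pplat − PEEP) = 455.0 / (21.0 − 8) = 455.0/13.0 = 35.0 mL/cmH2O.
τ = R × C = 27.074 × 0.035 L/cmH2O = 0.9476 s.
Fraction remaining = e^(−Te/τ) = e^(−1.04/0.9476) = 0.3337.
Trapped volume = 455.0 × 0.3337 = 151.83 mL.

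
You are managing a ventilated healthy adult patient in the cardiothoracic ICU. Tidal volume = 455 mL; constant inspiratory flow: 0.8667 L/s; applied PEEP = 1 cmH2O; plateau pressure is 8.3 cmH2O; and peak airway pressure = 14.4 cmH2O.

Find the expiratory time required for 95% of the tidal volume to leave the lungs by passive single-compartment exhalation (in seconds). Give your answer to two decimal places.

R = (PIP − Pplat)/V̇ = (14.4 − 8.3) / 0.8667 = 6.1/0.8667 = 7.038 cmH2O·s/L.
C = Vt/(Pplat − PEEP) = 455.0 / (8.3 − 1) = 455.0/7.3 = 62.329 mL/cmH2O.
τ = R × C = 7.038 × 0.06233 L/cmH2O = 0.4387 s.
t = −τ·ln(1 − 0.95) = −0.4387·ln(0.05) = 1.314 s.

1.31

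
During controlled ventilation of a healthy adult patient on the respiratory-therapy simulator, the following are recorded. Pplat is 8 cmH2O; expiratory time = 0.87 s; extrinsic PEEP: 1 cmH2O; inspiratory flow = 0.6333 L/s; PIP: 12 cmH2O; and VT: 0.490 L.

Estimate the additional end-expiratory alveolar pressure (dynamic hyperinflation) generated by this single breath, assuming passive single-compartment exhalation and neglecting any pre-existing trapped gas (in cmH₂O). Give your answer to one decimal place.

1.0

R = (PIP − Pplat)/V̇ = (12 − 8) / 0.6333 = 4.0/0.6333 = 6.316 cmH2O·s/L.
C = Vt/(Pplat − PEEP) = 490.0 / (8 − 1) = 490.0/7.0 = 70.0 mL/cmH2O.
τ = R × C = 6.316 × 0.07 L/cmH2O = 0.4421 s.
Fraction remaining = e^(−Te/τ) = e^(−0.87/0.4421) = 0.1398; trapped volume = 490.0 × 0.1398 = 68.502 mL.
Additional alveolar pressure from trapping ≈ V_trapped / C = 68.502 / 70.0 = 0.9786 cmH2O.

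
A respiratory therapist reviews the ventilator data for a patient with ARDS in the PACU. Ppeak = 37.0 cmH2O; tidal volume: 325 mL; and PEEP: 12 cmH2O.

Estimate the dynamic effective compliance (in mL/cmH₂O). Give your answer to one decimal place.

Dynamic compliance = Vt / (PIP − PEEP) = 325 / (37.0 − 12) = 325 / 25.0 = 13.0 mL/cmH2O.

13.0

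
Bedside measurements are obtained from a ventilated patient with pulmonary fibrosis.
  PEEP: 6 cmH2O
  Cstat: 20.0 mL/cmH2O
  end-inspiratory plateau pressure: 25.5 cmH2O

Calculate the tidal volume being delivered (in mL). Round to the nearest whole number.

Vt = Cstat × (Pplat − PEEP) = 20.0 × (25.5 − 6) = 20.0 × 19.5 = 390.0 mL.

390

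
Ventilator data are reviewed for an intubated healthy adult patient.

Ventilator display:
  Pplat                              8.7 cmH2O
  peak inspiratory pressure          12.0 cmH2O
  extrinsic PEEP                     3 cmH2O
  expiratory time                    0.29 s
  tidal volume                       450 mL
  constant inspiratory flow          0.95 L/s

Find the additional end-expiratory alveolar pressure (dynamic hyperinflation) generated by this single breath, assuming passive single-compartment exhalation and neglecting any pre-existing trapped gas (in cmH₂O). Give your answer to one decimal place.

2.0

R = (PIP − Pplat)/V̇ = (12.0 − 8.7) / 0.95 = 3.3/0.95 = 3.474 cmH2O·s/L.
C = Vt/(Pplat − PEEP) = 450.0 / (8.7 − 3) = 450.0/5.7 = 78.947 mL/cmH2O.
τ = R × C = 3.474 × 0.07895 L/cmH2O = 0.2743 s.
Fraction remaining = e^(−Te/τ) = e^(−0.29/0.2743) = 0.3474; trapped volume = 450.0 × 0.3474 = 156.33 mL.
Additional alveolar pressure from trapping ≈ V_trapped / C = 156.33 / 78.947 = 1.98 cmH2O.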